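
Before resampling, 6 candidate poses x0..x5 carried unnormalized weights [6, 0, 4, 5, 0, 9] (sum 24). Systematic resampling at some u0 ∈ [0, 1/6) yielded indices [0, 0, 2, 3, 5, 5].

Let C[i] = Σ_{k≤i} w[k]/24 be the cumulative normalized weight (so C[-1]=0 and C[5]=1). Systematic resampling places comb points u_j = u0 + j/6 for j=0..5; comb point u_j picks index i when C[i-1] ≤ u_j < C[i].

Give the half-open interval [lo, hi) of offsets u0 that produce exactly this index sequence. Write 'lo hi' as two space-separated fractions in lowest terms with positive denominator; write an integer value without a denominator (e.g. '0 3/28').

C = [1/4, 1/4, 5/12, 5/8, 5/8, 1]
j=0 picked index 0: u0 ∈ [0, 1/4)
j=1 picked index 0: u0 ∈ [-1/6, 1/12)
j=2 picked index 2: u0 ∈ [-1/12, 1/12)
j=3 picked index 3: u0 ∈ [-1/12, 1/8)
j=4 picked index 5: u0 ∈ [-1/24, 1/3)
j=5 picked index 5: u0 ∈ [-5/24, 1/6)
intersection: [0, 1/12)

0 1/12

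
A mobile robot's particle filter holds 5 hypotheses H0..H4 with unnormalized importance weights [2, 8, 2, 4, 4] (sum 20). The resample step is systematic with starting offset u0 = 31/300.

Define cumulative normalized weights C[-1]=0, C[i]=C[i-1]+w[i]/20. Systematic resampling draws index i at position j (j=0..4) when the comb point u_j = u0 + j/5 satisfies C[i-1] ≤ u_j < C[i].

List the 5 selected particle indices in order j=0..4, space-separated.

1 1 2 3 4

C = [1/10, 1/2, 3/5, 4/5, 1]
j=0: u_0=31/300 ∈ [1/10, 1/2) → index 1
j=1: u_1=91/300 ∈ [1/10, 1/2) → index 1
j=2: u_2=151/300 ∈ [1/2, 3/5) → index 2
j=3: u_3=211/300 ∈ [3/5, 4/5) → index 3
j=4: u_4=271/300 ∈ [4/5, 1) → index 4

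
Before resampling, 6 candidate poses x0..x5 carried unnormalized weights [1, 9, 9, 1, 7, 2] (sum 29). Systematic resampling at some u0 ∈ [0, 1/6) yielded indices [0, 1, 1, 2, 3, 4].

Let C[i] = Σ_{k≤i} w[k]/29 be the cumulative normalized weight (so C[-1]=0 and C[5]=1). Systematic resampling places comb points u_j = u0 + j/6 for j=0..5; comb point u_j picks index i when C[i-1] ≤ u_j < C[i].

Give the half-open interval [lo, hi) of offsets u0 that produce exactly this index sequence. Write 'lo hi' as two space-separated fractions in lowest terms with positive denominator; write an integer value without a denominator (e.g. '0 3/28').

0 1/87

C = [1/29, 10/29, 19/29, 20/29, 27/29, 1]
j=0 picked index 0: u0 ∈ [0, 1/29)
j=1 picked index 1: u0 ∈ [-23/174, 31/174)
j=2 picked index 1: u0 ∈ [-26/87, 1/87)
j=3 picked index 2: u0 ∈ [-9/58, 9/58)
j=4 picked index 3: u0 ∈ [-1/87, 2/87)
j=5 picked index 4: u0 ∈ [-25/174, 17/174)
intersection: [0, 1/87)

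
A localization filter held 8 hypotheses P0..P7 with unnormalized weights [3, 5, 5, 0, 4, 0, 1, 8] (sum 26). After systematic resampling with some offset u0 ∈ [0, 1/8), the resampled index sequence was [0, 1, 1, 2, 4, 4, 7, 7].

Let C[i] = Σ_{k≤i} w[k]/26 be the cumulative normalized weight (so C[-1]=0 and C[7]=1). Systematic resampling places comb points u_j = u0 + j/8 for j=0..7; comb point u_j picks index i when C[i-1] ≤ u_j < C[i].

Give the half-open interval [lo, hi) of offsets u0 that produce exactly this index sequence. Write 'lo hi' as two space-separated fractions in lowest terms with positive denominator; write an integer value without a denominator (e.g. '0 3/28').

0 3/104

C = [3/26, 4/13, 1/2, 1/2, 17/26, 17/26, 9/13, 1]
j=0 picked index 0: u0 ∈ [0, 3/26)
j=1 picked index 1: u0 ∈ [-1/104, 19/104)
j=2 picked index 1: u0 ∈ [-7/52, 3/52)
j=3 picked index 2: u0 ∈ [-7/104, 1/8)
j=4 picked index 4: u0 ∈ [0, 2/13)
j=5 picked index 4: u0 ∈ [-1/8, 3/104)
j=6 picked index 7: u0 ∈ [-3/52, 1/4)
j=7 picked index 7: u0 ∈ [-19/104, 1/8)
intersection: [0, 3/104)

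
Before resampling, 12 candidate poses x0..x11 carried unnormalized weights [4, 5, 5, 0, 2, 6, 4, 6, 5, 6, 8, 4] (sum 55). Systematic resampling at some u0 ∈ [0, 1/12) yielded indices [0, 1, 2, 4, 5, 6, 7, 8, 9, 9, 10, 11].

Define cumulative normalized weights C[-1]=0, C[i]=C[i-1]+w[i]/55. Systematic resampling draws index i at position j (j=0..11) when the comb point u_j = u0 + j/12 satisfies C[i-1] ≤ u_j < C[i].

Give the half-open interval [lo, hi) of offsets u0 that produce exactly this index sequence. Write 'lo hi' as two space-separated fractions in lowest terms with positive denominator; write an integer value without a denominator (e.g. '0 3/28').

C = [4/55, 9/55, 14/55, 14/55, 16/55, 2/5, 26/55, 32/55, 37/55, 43/55, 51/55, 1]
j=0 picked index 0: u0 ∈ [0, 4/55)
j=1 picked index 1: u0 ∈ [-7/660, 53/660)
j=2 picked index 2: u0 ∈ [-1/330, 29/330)
j=3 picked index 4: u0 ∈ [1/220, 9/220)
j=4 picked index 5: u0 ∈ [-7/165, 1/15)
j=5 picked index 6: u0 ∈ [-1/60, 37/660)
j=6 picked index 7: u0 ∈ [-3/110, 9/110)
j=7 picked index 8: u0 ∈ [-1/660, 59/660)
j=8 picked index 9: u0 ∈ [1/165, 19/165)
j=9 picked index 9: u0 ∈ [-17/220, 7/220)
j=10 picked index 10: u0 ∈ [-17/330, 31/330)
j=11 picked index 11: u0 ∈ [7/660, 1/12)
intersection: [7/660, 7/220)

7/660 7/220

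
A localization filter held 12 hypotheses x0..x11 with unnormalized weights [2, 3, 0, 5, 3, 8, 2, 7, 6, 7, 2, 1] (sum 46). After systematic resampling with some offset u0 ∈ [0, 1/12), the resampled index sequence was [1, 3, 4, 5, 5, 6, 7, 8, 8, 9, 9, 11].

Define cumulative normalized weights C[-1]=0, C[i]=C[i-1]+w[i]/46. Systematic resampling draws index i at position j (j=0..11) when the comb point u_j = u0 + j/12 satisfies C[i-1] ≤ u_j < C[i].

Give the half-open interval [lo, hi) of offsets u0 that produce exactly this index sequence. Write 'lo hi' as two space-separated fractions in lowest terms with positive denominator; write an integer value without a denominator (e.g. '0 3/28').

C = [1/23, 5/46, 5/46, 5/23, 13/46, 21/46, 1/2, 15/23, 18/23, 43/46, 45/46, 1]
j=0 picked index 1: u0 ∈ [1/23, 5/46)
j=1 picked index 3: u0 ∈ [7/276, 37/276)
j=2 picked index 4: u0 ∈ [7/138, 8/69)
j=3 picked index 5: u0 ∈ [3/92, 19/92)
j=4 picked index 5: u0 ∈ [-7/138, 17/138)
j=5 picked index 6: u0 ∈ [11/276, 1/12)
j=6 picked index 7: u0 ∈ [0, 7/46)
j=7 picked index 8: u0 ∈ [19/276, 55/276)
j=8 picked index 8: u0 ∈ [-1/69, 8/69)
j=9 picked index 9: u0 ∈ [3/92, 17/92)
j=10 picked index 9: u0 ∈ [-7/138, 7/69)
j=11 picked index 11: u0 ∈ [17/276, 1/12)
intersection: [19/276, 1/12)

19/276 1/12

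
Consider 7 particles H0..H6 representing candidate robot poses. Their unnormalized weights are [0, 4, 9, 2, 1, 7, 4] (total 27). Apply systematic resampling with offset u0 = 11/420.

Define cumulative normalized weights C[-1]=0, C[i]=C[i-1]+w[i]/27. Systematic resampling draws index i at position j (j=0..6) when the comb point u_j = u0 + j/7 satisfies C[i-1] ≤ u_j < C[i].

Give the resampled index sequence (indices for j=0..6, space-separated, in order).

C = [0, 4/27, 13/27, 5/9, 16/27, 23/27, 1]
j=0: u_0=11/420 ∈ [0, 4/27) → index 1
j=1: u_1=71/420 ∈ [4/27, 13/27) → index 2
j=2: u_2=131/420 ∈ [4/27, 13/27) → index 2
j=3: u_3=191/420 ∈ [4/27, 13/27) → index 2
j=4: u_4=251/420 ∈ [16/27, 23/27) → index 5
j=5: u_5=311/420 ∈ [16/27, 23/27) → index 5
j=6: u_6=53/60 ∈ [23/27, 1) → index 6

1 2 2 2 5 5 6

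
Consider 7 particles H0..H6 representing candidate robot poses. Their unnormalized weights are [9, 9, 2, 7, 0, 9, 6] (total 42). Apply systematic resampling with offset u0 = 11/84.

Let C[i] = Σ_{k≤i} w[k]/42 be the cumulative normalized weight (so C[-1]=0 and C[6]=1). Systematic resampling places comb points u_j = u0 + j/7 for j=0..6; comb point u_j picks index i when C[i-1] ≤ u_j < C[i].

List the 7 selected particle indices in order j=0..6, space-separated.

C = [3/14, 3/7, 10/21, 9/14, 9/14, 6/7, 1]
j=0: u_0=11/84 ∈ [0, 3/14) → index 0
j=1: u_1=23/84 ∈ [3/14, 3/7) → index 1
j=2: u_2=5/12 ∈ [3/14, 3/7) → index 1
j=3: u_3=47/84 ∈ [10/21, 9/14) → index 3
j=4: u_4=59/84 ∈ [9/14, 6/7) → index 5
j=5: u_5=71/84 ∈ [9/14, 6/7) → index 5
j=6: u_6=83/84 ∈ [6/7, 1) → index 6

0 1 1 3 5 5 6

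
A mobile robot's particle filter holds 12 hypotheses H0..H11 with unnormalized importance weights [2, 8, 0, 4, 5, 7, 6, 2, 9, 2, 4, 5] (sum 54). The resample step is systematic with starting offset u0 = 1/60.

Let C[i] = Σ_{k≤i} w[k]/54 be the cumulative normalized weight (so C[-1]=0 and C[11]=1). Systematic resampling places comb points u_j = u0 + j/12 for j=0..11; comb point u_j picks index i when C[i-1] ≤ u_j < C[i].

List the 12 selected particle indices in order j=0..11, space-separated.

0 1 1 4 4 5 6 7 8 8 10 11

C = [1/27, 5/27, 5/27, 7/27, 19/54, 13/27, 16/27, 17/27, 43/54, 5/6, 49/54, 1]
j=0: u_0=1/60 ∈ [0, 1/27) → index 0
j=1: u_1=1/10 ∈ [1/27, 5/27) → index 1
j=2: u_2=11/60 ∈ [1/27, 5/27) → index 1
j=3: u_3=4/15 ∈ [7/27, 19/54) → index 4
j=4: u_4=7/20 ∈ [7/27, 19/54) → index 4
j=5: u_5=13/30 ∈ [19/54, 13/27) → index 5
j=6: u_6=31/60 ∈ [13/27, 16/27) → index 6
j=7: u_7=3/5 ∈ [16/27, 17/27) → index 7
j=8: u_8=41/60 ∈ [17/27, 43/54) → index 8
j=9: u_9=23/30 ∈ [17/27, 43/54) → index 8
j=10: u_10=17/20 ∈ [5/6, 49/54) → index 10
j=11: u_11=14/15 ∈ [49/54, 1) → index 11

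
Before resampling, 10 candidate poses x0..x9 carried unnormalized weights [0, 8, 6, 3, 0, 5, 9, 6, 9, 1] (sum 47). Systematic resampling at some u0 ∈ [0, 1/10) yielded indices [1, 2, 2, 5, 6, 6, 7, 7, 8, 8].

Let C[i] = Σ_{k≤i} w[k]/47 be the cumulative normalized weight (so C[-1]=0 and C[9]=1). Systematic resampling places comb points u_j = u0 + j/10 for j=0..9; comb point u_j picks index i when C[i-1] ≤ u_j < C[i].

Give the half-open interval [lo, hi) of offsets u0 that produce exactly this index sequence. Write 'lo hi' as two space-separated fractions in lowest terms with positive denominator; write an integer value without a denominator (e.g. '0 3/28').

C = [0, 8/47, 14/47, 17/47, 17/47, 22/47, 31/47, 37/47, 46/47, 1]
j=0 picked index 1: u0 ∈ [0, 8/47)
j=1 picked index 2: u0 ∈ [33/470, 93/470)
j=2 picked index 2: u0 ∈ [-7/235, 23/235)
j=3 picked index 5: u0 ∈ [29/470, 79/470)
j=4 picked index 6: u0 ∈ [16/235, 61/235)
j=5 picked index 6: u0 ∈ [-3/94, 15/94)
j=6 picked index 7: u0 ∈ [14/235, 44/235)
j=7 picked index 7: u0 ∈ [-19/470, 41/470)
j=8 picked index 8: u0 ∈ [-3/235, 42/235)
j=9 picked index 8: u0 ∈ [-53/470, 37/470)
intersection: [33/470, 37/470)

33/470 37/470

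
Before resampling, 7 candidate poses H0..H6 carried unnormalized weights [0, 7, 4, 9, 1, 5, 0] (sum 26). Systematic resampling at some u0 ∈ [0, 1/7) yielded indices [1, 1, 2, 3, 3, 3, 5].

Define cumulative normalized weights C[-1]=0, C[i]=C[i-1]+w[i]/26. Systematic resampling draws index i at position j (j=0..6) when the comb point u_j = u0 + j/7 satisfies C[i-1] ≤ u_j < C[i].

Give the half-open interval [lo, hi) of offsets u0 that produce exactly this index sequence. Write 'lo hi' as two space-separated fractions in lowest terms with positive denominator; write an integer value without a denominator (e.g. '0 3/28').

C = [0, 7/26, 11/26, 10/13, 21/26, 1, 1]
j=0 picked index 1: u0 ∈ [0, 7/26)
j=1 picked index 1: u0 ∈ [-1/7, 23/182)
j=2 picked index 2: u0 ∈ [-3/182, 25/182)
j=3 picked index 3: u0 ∈ [-1/182, 31/91)
j=4 picked index 3: u0 ∈ [-27/182, 18/91)
j=5 picked index 3: u0 ∈ [-53/182, 5/91)
j=6 picked index 5: u0 ∈ [-9/182, 1/7)
intersection: [0, 5/91)

0 5/91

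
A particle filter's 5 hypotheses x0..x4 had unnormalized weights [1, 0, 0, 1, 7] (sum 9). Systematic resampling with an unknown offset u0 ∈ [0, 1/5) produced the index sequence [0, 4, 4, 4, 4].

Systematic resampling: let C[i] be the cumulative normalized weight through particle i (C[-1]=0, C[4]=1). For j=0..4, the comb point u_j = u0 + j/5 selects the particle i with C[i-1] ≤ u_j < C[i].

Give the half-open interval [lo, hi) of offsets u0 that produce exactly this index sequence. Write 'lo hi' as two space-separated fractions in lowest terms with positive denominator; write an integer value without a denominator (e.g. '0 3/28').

1/45 1/9

C = [1/9, 1/9, 1/9, 2/9, 1]
j=0 picked index 0: u0 ∈ [0, 1/9)
j=1 picked index 4: u0 ∈ [1/45, 4/5)
j=2 picked index 4: u0 ∈ [-8/45, 3/5)
j=3 picked index 4: u0 ∈ [-17/45, 2/5)
j=4 picked index 4: u0 ∈ [-26/45, 1/5)
intersection: [1/45, 1/9)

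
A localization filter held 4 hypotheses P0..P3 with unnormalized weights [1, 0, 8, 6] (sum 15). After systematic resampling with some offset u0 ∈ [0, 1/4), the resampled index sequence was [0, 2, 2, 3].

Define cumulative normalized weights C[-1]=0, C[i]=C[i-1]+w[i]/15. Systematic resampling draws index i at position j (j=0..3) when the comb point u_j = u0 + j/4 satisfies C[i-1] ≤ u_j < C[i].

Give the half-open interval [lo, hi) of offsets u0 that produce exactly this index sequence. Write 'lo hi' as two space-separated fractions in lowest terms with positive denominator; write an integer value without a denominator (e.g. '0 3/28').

C = [1/15, 1/15, 3/5, 1]
j=0 picked index 0: u0 ∈ [0, 1/15)
j=1 picked index 2: u0 ∈ [-11/60, 7/20)
j=2 picked index 2: u0 ∈ [-13/30, 1/10)
j=3 picked index 3: u0 ∈ [-3/20, 1/4)
intersection: [0, 1/15)

0 1/15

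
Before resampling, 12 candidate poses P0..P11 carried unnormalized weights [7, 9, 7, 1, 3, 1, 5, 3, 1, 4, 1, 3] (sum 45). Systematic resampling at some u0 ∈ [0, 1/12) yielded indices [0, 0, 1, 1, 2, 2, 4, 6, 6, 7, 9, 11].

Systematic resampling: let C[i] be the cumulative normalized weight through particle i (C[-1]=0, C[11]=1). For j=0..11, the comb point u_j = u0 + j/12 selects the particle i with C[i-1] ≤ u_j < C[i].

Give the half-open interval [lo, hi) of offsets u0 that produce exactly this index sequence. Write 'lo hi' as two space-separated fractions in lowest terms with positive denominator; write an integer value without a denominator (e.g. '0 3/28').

7/180 1/20

C = [7/45, 16/45, 23/45, 8/15, 3/5, 28/45, 11/15, 4/5, 37/45, 41/45, 14/15, 1]
j=0 picked index 0: u0 ∈ [0, 7/45)
j=1 picked index 0: u0 ∈ [-1/12, 13/180)
j=2 picked index 1: u0 ∈ [-1/90, 17/90)
j=3 picked index 1: u0 ∈ [-17/180, 19/180)
j=4 picked index 2: u0 ∈ [1/45, 8/45)
j=5 picked index 2: u0 ∈ [-11/180, 17/180)
j=6 picked index 4: u0 ∈ [1/30, 1/10)
j=7 picked index 6: u0 ∈ [7/180, 3/20)
j=8 picked index 6: u0 ∈ [-2/45, 1/15)
j=9 picked index 7: u0 ∈ [-1/60, 1/20)
j=10 picked index 9: u0 ∈ [-1/90, 7/90)
j=11 picked index 11: u0 ∈ [1/60, 1/12)
intersection: [7/180, 1/20)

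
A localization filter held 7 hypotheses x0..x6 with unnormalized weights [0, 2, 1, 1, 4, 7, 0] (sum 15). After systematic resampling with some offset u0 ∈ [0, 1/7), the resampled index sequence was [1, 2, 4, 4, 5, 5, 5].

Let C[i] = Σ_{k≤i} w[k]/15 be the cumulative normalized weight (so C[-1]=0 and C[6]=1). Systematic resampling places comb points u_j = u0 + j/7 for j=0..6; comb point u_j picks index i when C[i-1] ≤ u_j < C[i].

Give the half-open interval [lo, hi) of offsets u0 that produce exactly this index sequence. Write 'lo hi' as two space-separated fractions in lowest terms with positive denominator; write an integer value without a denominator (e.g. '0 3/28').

0 2/35

C = [0, 2/15, 1/5, 4/15, 8/15, 1, 1]
j=0 picked index 1: u0 ∈ [0, 2/15)
j=1 picked index 2: u0 ∈ [-1/105, 2/35)
j=2 picked index 4: u0 ∈ [-2/105, 26/105)
j=3 picked index 4: u0 ∈ [-17/105, 11/105)
j=4 picked index 5: u0 ∈ [-4/105, 3/7)
j=5 picked index 5: u0 ∈ [-19/105, 2/7)
j=6 picked index 5: u0 ∈ [-34/105, 1/7)
intersection: [0, 2/35)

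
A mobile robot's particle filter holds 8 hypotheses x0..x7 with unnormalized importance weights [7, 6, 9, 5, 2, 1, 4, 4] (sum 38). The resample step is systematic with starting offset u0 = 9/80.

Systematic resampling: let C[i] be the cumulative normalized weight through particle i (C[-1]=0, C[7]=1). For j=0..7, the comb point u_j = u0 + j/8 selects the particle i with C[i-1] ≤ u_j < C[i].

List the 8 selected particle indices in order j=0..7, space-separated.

C = [7/38, 13/38, 11/19, 27/38, 29/38, 15/19, 17/19, 1]
j=0: u_0=9/80 ∈ [0, 7/38) → index 0
j=1: u_1=19/80 ∈ [7/38, 13/38) → index 1
j=2: u_2=29/80 ∈ [13/38, 11/19) → index 2
j=3: u_3=39/80 ∈ [13/38, 11/19) → index 2
j=4: u_4=49/80 ∈ [11/19, 27/38) → index 3
j=5: u_5=59/80 ∈ [27/38, 29/38) → index 4
j=6: u_6=69/80 ∈ [15/19, 17/19) → index 6
j=7: u_7=79/80 ∈ [17/19, 1) → index 7

0 1 2 2 3 4 6 7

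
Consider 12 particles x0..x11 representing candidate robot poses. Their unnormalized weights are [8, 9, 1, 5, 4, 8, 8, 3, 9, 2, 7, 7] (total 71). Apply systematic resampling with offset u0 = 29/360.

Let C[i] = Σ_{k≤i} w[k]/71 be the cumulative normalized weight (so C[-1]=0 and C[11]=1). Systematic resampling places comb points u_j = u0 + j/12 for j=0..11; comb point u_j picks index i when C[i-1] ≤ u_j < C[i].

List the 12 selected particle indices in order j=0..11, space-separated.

C = [8/71, 17/71, 18/71, 23/71, 27/71, 35/71, 43/71, 46/71, 55/71, 57/71, 64/71, 1]
j=0: u_0=29/360 ∈ [0, 8/71) → index 0
j=1: u_1=59/360 ∈ [8/71, 17/71) → index 1
j=2: u_2=89/360 ∈ [17/71, 18/71) → index 2
j=3: u_3=119/360 ∈ [23/71, 27/71) → index 4
j=4: u_4=149/360 ∈ [27/71, 35/71) → index 5
j=5: u_5=179/360 ∈ [35/71, 43/71) → index 6
j=6: u_6=209/360 ∈ [35/71, 43/71) → index 6
j=7: u_7=239/360 ∈ [46/71, 55/71) → index 8
j=8: u_8=269/360 ∈ [46/71, 55/71) → index 8
j=9: u_9=299/360 ∈ [57/71, 64/71) → index 10
j=10: u_10=329/360 ∈ [64/71, 1) → index 11
j=11: u_11=359/360 ∈ [64/71, 1) → index 11

0 1 2 4 5 6 6 8 8 10 11 11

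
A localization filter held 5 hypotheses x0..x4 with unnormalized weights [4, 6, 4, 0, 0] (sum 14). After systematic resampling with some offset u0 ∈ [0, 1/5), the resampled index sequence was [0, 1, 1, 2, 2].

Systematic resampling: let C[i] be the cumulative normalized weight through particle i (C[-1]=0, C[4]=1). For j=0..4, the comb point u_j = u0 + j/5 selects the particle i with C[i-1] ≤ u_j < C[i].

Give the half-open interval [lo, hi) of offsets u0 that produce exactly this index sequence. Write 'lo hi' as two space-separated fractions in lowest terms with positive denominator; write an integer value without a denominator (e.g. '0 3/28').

4/35 1/5

C = [2/7, 5/7, 1, 1, 1]
j=0 picked index 0: u0 ∈ [0, 2/7)
j=1 picked index 1: u0 ∈ [3/35, 18/35)
j=2 picked index 1: u0 ∈ [-4/35, 11/35)
j=3 picked index 2: u0 ∈ [4/35, 2/5)
j=4 picked index 2: u0 ∈ [-3/35, 1/5)
intersection: [4/35, 1/5)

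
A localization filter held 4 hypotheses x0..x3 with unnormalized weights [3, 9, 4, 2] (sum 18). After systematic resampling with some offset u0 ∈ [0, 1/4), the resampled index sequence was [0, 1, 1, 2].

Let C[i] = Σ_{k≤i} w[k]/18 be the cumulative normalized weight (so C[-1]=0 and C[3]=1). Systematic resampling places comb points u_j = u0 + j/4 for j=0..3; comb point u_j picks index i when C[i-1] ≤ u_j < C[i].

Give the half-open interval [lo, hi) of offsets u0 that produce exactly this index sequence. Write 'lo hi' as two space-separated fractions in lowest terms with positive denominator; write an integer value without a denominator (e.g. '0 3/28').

C = [1/6, 2/3, 8/9, 1]
j=0 picked index 0: u0 ∈ [0, 1/6)
j=1 picked index 1: u0 ∈ [-1/12, 5/12)
j=2 picked index 1: u0 ∈ [-1/3, 1/6)
j=3 picked index 2: u0 ∈ [-1/12, 5/36)
intersection: [0, 5/36)

0 5/36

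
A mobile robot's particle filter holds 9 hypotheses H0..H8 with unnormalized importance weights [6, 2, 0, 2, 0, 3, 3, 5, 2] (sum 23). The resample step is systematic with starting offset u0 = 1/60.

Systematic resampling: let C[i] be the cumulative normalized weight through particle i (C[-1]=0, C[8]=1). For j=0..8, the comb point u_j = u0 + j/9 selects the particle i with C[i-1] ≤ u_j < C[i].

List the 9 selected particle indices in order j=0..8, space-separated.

C = [6/23, 8/23, 8/23, 10/23, 10/23, 13/23, 16/23, 21/23, 1]
j=0: u_0=1/60 ∈ [0, 6/23) → index 0
j=1: u_1=23/180 ∈ [0, 6/23) → index 0
j=2: u_2=43/180 ∈ [0, 6/23) → index 0
j=3: u_3=7/20 ∈ [8/23, 10/23) → index 3
j=4: u_4=83/180 ∈ [10/23, 13/23) → index 5
j=5: u_5=103/180 ∈ [13/23, 16/23) → index 6
j=6: u_6=41/60 ∈ [13/23, 16/23) → index 6
j=7: u_7=143/180 ∈ [16/23, 21/23) → index 7
j=8: u_8=163/180 ∈ [16/23, 21/23) → index 7

0 0 0 3 5 6 6 7 7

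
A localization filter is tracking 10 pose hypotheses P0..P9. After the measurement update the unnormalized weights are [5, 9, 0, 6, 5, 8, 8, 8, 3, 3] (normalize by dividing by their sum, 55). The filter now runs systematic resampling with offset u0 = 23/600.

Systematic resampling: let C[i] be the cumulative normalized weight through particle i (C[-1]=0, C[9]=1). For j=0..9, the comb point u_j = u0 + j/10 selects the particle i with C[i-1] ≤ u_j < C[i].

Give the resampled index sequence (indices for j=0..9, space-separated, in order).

0 1 1 3 4 5 6 6 7 8

C = [1/11, 14/55, 14/55, 4/11, 5/11, 3/5, 41/55, 49/55, 52/55, 1]
j=0: u_0=23/600 ∈ [0, 1/11) → index 0
j=1: u_1=83/600 ∈ [1/11, 14/55) → index 1
j=2: u_2=143/600 ∈ [1/11, 14/55) → index 1
j=3: u_3=203/600 ∈ [14/55, 4/11) → index 3
j=4: u_4=263/600 ∈ [4/11, 5/11) → index 4
j=5: u_5=323/600 ∈ [5/11, 3/5) → index 5
j=6: u_6=383/600 ∈ [3/5, 41/55) → index 6
j=7: u_7=443/600 ∈ [3/5, 41/55) → index 6
j=8: u_8=503/600 ∈ [41/55, 49/55) → index 7
j=9: u_9=563/600 ∈ [49/55, 52/55) → index 8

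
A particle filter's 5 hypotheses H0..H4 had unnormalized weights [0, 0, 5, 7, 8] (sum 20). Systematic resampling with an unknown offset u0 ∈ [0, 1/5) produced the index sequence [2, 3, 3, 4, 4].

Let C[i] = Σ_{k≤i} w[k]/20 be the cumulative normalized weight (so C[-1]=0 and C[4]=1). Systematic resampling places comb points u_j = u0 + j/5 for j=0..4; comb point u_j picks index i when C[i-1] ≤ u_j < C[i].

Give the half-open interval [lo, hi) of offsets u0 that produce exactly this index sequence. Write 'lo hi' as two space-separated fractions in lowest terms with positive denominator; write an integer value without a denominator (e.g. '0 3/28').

1/20 1/5

C = [0, 0, 1/4, 3/5, 1]
j=0 picked index 2: u0 ∈ [0, 1/4)
j=1 picked index 3: u0 ∈ [1/20, 2/5)
j=2 picked index 3: u0 ∈ [-3/20, 1/5)
j=3 picked index 4: u0 ∈ [0, 2/5)
j=4 picked index 4: u0 ∈ [-1/5, 1/5)
intersection: [1/20, 1/5)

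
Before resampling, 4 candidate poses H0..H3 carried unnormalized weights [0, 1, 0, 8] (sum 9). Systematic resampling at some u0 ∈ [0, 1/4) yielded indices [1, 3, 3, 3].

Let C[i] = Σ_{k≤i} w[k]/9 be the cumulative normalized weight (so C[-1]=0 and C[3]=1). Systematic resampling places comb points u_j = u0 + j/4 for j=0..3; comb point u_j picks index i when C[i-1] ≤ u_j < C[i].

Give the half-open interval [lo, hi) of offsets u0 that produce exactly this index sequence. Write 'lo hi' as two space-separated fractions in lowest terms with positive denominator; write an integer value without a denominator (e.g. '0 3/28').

C = [0, 1/9, 1/9, 1]
j=0 picked index 1: u0 ∈ [0, 1/9)
j=1 picked index 3: u0 ∈ [-5/36, 3/4)
j=2 picked index 3: u0 ∈ [-7/18, 1/2)
j=3 picked index 3: u0 ∈ [-23/36, 1/4)
intersection: [0, 1/9)

0 1/9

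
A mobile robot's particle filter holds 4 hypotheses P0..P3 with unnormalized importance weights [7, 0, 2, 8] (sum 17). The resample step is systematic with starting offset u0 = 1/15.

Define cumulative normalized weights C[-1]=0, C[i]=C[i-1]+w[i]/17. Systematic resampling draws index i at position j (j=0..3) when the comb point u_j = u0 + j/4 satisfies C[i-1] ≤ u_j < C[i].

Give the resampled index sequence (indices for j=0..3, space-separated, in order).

0 0 3 3

C = [7/17, 7/17, 9/17, 1]
j=0: u_0=1/15 ∈ [0, 7/17) → index 0
j=1: u_1=19/60 ∈ [0, 7/17) → index 0
j=2: u_2=17/30 ∈ [9/17, 1) → index 3
j=3: u_3=49/60 ∈ [9/17, 1) → index 3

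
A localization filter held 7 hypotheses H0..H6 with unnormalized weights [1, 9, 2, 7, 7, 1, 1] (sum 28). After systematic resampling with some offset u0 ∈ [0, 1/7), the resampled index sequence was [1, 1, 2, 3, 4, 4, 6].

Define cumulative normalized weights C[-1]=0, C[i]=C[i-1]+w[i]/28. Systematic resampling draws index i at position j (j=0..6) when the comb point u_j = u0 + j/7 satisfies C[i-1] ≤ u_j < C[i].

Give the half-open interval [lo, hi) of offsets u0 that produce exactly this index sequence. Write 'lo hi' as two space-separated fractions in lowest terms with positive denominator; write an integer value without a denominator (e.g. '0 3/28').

C = [1/28, 5/14, 3/7, 19/28, 13/14, 27/28, 1]
j=0 picked index 1: u0 ∈ [1/28, 5/14)
j=1 picked index 1: u0 ∈ [-3/28, 3/14)
j=2 picked index 2: u0 ∈ [1/14, 1/7)
j=3 picked index 3: u0 ∈ [0, 1/4)
j=4 picked index 4: u0 ∈ [3/28, 5/14)
j=5 picked index 4: u0 ∈ [-1/28, 3/14)
j=6 picked index 6: u0 ∈ [3/28, 1/7)
intersection: [3/28, 1/7)

3/28 1/7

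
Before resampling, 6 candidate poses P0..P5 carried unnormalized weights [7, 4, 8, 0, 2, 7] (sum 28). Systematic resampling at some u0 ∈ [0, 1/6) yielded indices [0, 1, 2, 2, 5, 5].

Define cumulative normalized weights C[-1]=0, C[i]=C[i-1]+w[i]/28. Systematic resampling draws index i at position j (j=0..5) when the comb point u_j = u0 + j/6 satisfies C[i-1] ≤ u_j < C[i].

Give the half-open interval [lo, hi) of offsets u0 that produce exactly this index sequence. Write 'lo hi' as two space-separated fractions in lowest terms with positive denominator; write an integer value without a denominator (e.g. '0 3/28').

C = [1/4, 11/28, 19/28, 19/28, 3/4, 1]
j=0 picked index 0: u0 ∈ [0, 1/4)
j=1 picked index 1: u0 ∈ [1/12, 19/84)
j=2 picked index 2: u0 ∈ [5/84, 29/84)
j=3 picked index 2: u0 ∈ [-3/28, 5/28)
j=4 picked index 5: u0 ∈ [1/12, 1/3)
j=5 picked index 5: u0 ∈ [-1/12, 1/6)
intersection: [1/12, 1/6)

1/12 1/6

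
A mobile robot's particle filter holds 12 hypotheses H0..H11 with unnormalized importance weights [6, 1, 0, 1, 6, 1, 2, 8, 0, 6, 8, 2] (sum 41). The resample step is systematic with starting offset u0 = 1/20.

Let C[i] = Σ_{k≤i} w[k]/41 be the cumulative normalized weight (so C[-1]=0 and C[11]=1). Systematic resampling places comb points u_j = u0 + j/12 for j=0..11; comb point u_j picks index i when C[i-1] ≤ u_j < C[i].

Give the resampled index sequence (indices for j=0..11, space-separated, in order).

0 0 4 4 6 7 7 9 9 10 10 11

C = [6/41, 7/41, 7/41, 8/41, 14/41, 15/41, 17/41, 25/41, 25/41, 31/41, 39/41, 1]
j=0: u_0=1/20 ∈ [0, 6/41) → index 0
j=1: u_1=2/15 ∈ [0, 6/41) → index 0
j=2: u_2=13/60 ∈ [8/41, 14/41) → index 4
j=3: u_3=3/10 ∈ [8/41, 14/41) → index 4
j=4: u_4=23/60 ∈ [15/41, 17/41) → index 6
j=5: u_5=7/15 ∈ [17/41, 25/41) → index 7
j=6: u_6=11/20 ∈ [17/41, 25/41) → index 7
j=7: u_7=19/30 ∈ [25/41, 31/41) → index 9
j=8: u_8=43/60 ∈ [25/41, 31/41) → index 9
j=9: u_9=4/5 ∈ [31/41, 39/41) → index 10
j=10: u_10=53/60 ∈ [31/41, 39/41) → index 10
j=11: u_11=29/30 ∈ [39/41, 1) → index 11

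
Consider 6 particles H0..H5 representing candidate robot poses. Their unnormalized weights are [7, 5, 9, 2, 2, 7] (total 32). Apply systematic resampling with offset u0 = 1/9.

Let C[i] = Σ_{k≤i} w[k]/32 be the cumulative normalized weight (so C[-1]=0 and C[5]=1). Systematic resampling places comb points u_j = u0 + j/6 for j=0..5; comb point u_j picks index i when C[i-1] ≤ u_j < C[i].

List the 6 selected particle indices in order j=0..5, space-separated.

0 1 2 2 4 5

C = [7/32, 3/8, 21/32, 23/32, 25/32, 1]
j=0: u_0=1/9 ∈ [0, 7/32) → index 0
j=1: u_1=5/18 ∈ [7/32, 3/8) → index 1
j=2: u_2=4/9 ∈ [3/8, 21/32) → index 2
j=3: u_3=11/18 ∈ [3/8, 21/32) → index 2
j=4: u_4=7/9 ∈ [23/32, 25/32) → index 4
j=5: u_5=17/18 ∈ [25/32, 1) → index 5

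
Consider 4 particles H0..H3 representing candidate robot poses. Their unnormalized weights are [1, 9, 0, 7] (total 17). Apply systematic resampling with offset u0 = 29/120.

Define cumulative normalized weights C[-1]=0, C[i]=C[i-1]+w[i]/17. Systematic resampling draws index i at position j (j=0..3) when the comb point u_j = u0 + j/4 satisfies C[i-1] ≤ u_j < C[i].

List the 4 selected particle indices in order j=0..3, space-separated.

1 1 3 3

C = [1/17, 10/17, 10/17, 1]
j=0: u_0=29/120 ∈ [1/17, 10/17) → index 1
j=1: u_1=59/120 ∈ [1/17, 10/17) → index 1
j=2: u_2=89/120 ∈ [10/17, 1) → index 3
j=3: u_3=119/120 ∈ [10/17, 1) → index 3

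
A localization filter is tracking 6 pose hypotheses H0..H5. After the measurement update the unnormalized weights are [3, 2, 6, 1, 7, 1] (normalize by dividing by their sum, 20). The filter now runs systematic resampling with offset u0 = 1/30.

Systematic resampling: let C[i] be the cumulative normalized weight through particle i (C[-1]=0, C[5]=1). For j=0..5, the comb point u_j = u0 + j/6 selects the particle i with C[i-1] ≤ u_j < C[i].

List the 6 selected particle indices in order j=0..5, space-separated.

C = [3/20, 1/4, 11/20, 3/5, 19/20, 1]
j=0: u_0=1/30 ∈ [0, 3/20) → index 0
j=1: u_1=1/5 ∈ [3/20, 1/4) → index 1
j=2: u_2=11/30 ∈ [1/4, 11/20) → index 2
j=3: u_3=8/15 ∈ [1/4, 11/20) → index 2
j=4: u_4=7/10 ∈ [3/5, 19/20) → index 4
j=5: u_5=13/15 ∈ [3/5, 19/20) → index 4

0 1 2 2 4 4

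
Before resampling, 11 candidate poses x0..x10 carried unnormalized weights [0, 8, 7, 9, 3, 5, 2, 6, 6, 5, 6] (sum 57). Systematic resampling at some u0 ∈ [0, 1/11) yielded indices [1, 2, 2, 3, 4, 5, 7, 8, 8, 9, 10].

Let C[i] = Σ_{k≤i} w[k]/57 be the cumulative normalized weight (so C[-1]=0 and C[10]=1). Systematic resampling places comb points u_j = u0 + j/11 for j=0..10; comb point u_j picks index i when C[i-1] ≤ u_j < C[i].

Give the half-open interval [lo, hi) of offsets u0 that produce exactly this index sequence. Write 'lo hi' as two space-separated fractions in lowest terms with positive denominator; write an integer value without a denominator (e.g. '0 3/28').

C = [0, 8/57, 5/19, 8/19, 9/19, 32/57, 34/57, 40/57, 46/57, 17/19, 1]
j=0 picked index 1: u0 ∈ [0, 8/57)
j=1 picked index 2: u0 ∈ [31/627, 36/209)
j=2 picked index 2: u0 ∈ [-26/627, 17/209)
j=3 picked index 3: u0 ∈ [-2/209, 31/209)
j=4 picked index 4: u0 ∈ [12/209, 23/209)
j=5 picked index 5: u0 ∈ [4/209, 67/627)
j=6 picked index 7: u0 ∈ [32/627, 98/627)
j=7 picked index 8: u0 ∈ [41/627, 107/627)
j=8 picked index 8: u0 ∈ [-16/627, 50/627)
j=9 picked index 9: u0 ∈ [-7/627, 16/209)
j=10 picked index 10: u0 ∈ [-3/209, 1/11)
intersection: [41/627, 16/209)

41/627 16/209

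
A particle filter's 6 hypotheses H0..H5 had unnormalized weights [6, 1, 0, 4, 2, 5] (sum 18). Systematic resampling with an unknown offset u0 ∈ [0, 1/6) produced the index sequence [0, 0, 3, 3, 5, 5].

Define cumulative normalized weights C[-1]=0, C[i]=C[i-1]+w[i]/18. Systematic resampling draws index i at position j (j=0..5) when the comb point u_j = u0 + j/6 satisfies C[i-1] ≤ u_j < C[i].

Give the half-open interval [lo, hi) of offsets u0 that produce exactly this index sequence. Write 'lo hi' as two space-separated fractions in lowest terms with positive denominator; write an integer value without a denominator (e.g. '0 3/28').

C = [1/3, 7/18, 7/18, 11/18, 13/18, 1]
j=0 picked index 0: u0 ∈ [0, 1/3)
j=1 picked index 0: u0 ∈ [-1/6, 1/6)
j=2 picked index 3: u0 ∈ [1/18, 5/18)
j=3 picked index 3: u0 ∈ [-1/9, 1/9)
j=4 picked index 5: u0 ∈ [1/18, 1/3)
j=5 picked index 5: u0 ∈ [-1/9, 1/6)
intersection: [1/18, 1/9)

1/18 1/9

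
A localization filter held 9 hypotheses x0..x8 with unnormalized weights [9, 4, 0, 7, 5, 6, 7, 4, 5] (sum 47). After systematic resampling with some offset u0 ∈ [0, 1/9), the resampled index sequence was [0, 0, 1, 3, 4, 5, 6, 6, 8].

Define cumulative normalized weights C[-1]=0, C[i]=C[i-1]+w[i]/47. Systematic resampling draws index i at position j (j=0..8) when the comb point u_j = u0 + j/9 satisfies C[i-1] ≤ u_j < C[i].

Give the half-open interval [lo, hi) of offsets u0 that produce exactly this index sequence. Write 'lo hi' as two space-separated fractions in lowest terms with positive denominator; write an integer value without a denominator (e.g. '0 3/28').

C = [9/47, 13/47, 13/47, 20/47, 25/47, 31/47, 38/47, 42/47, 1]
j=0 picked index 0: u0 ∈ [0, 9/47)
j=1 picked index 0: u0 ∈ [-1/9, 34/423)
j=2 picked index 1: u0 ∈ [-13/423, 23/423)
j=3 picked index 3: u0 ∈ [-8/141, 13/141)
j=4 picked index 4: u0 ∈ [-8/423, 37/423)
j=5 picked index 5: u0 ∈ [-10/423, 44/423)
j=6 picked index 6: u0 ∈ [-1/141, 20/141)
j=7 picked index 6: u0 ∈ [-50/423, 13/423)
j=8 picked index 8: u0 ∈ [2/423, 1/9)
intersection: [2/423, 13/423)

2/423 13/423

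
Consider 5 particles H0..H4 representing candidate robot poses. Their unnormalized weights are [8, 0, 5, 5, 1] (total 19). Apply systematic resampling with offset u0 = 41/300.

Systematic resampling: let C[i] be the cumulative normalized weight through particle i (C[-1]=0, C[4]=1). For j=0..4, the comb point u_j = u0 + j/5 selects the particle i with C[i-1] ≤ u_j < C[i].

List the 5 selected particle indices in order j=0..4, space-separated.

0 0 2 3 3

C = [8/19, 8/19, 13/19, 18/19, 1]
j=0: u_0=41/300 ∈ [0, 8/19) → index 0
j=1: u_1=101/300 ∈ [0, 8/19) → index 0
j=2: u_2=161/300 ∈ [8/19, 13/19) → index 2
j=3: u_3=221/300 ∈ [13/19, 18/19) → index 3
j=4: u_4=281/300 ∈ [13/19, 18/19) → index 3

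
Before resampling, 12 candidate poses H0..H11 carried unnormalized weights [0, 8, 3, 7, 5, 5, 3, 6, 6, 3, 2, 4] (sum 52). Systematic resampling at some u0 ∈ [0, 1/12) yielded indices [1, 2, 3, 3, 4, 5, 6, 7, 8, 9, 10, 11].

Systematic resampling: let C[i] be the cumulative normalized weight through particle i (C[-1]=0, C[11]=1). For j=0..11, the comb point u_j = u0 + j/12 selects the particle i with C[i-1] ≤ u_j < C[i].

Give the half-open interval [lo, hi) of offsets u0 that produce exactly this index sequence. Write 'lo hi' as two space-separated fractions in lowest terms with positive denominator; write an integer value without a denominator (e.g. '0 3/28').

1/13 1/12

C = [0, 2/13, 11/52, 9/26, 23/52, 7/13, 31/52, 37/52, 43/52, 23/26, 12/13, 1]
j=0 picked index 1: u0 ∈ [0, 2/13)
j=1 picked index 2: u0 ∈ [11/156, 5/39)
j=2 picked index 3: u0 ∈ [7/156, 7/39)
j=3 picked index 3: u0 ∈ [-1/26, 5/52)
j=4 picked index 4: u0 ∈ [1/78, 17/156)
j=5 picked index 5: u0 ∈ [1/39, 19/156)
j=6 picked index 6: u0 ∈ [1/26, 5/52)
j=7 picked index 7: u0 ∈ [1/78, 5/39)
j=8 picked index 8: u0 ∈ [7/156, 25/156)
j=9 picked index 9: u0 ∈ [1/13, 7/52)
j=10 picked index 10: u0 ∈ [2/39, 7/78)
j=11 picked index 11: u0 ∈ [1/156, 1/12)
intersection: [1/13, 1/12)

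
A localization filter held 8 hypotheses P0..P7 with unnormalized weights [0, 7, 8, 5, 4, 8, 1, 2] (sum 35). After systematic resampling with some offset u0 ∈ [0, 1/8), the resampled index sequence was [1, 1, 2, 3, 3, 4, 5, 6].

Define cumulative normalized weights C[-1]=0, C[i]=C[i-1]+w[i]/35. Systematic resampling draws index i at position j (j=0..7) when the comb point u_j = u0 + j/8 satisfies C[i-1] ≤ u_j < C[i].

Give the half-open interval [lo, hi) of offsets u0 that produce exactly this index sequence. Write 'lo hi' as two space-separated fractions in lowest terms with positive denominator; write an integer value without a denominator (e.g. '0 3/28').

C = [0, 1/5, 3/7, 4/7, 24/35, 32/35, 33/35, 1]
j=0 picked index 1: u0 ∈ [0, 1/5)
j=1 picked index 1: u0 ∈ [-1/8, 3/40)
j=2 picked index 2: u0 ∈ [-1/20, 5/28)
j=3 picked index 3: u0 ∈ [3/56, 11/56)
j=4 picked index 3: u0 ∈ [-1/14, 1/14)
j=5 picked index 4: u0 ∈ [-3/56, 17/280)
j=6 picked index 5: u0 ∈ [-9/140, 23/140)
j=7 picked index 6: u0 ∈ [11/280, 19/280)
intersection: [3/56, 17/280)

3/56 17/280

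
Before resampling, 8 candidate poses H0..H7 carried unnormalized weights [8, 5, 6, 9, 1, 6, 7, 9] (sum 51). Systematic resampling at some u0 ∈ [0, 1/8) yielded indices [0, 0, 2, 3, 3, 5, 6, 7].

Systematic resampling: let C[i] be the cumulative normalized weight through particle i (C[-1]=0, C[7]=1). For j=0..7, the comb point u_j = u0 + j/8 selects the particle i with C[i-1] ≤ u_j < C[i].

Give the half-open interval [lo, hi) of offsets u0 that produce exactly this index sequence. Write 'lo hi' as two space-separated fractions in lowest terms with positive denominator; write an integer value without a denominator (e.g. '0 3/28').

1/204 13/408

C = [8/51, 13/51, 19/51, 28/51, 29/51, 35/51, 14/17, 1]
j=0 picked index 0: u0 ∈ [0, 8/51)
j=1 picked index 0: u0 ∈ [-1/8, 13/408)
j=2 picked index 2: u0 ∈ [1/204, 25/204)
j=3 picked index 3: u0 ∈ [-1/408, 71/408)
j=4 picked index 3: u0 ∈ [-13/102, 5/102)
j=5 picked index 5: u0 ∈ [-23/408, 25/408)
j=6 picked index 6: u0 ∈ [-13/204, 5/68)
j=7 picked index 7: u0 ∈ [-7/136, 1/8)
intersection: [1/204, 13/408)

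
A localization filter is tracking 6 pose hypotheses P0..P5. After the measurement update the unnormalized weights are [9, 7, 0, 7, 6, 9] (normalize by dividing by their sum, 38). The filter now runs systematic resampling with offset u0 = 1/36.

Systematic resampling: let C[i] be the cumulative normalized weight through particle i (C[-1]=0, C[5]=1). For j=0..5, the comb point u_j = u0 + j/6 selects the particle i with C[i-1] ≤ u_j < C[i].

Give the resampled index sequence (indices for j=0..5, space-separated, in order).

C = [9/38, 8/19, 8/19, 23/38, 29/38, 1]
j=0: u_0=1/36 ∈ [0, 9/38) → index 0
j=1: u_1=7/36 ∈ [0, 9/38) → index 0
j=2: u_2=13/36 ∈ [9/38, 8/19) → index 1
j=3: u_3=19/36 ∈ [8/19, 23/38) → index 3
j=4: u_4=25/36 ∈ [23/38, 29/38) → index 4
j=5: u_5=31/36 ∈ [29/38, 1) → index 5

0 0 1 3 4 5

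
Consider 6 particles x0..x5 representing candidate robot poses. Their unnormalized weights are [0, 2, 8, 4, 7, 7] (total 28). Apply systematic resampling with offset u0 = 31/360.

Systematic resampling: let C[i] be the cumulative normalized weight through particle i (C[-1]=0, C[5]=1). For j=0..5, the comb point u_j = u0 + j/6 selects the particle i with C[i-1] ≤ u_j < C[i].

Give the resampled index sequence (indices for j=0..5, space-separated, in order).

2 2 3 4 5 5

C = [0, 1/14, 5/14, 1/2, 3/4, 1]
j=0: u_0=31/360 ∈ [1/14, 5/14) → index 2
j=1: u_1=91/360 ∈ [1/14, 5/14) → index 2
j=2: u_2=151/360 ∈ [5/14, 1/2) → index 3
j=3: u_3=211/360 ∈ [1/2, 3/4) → index 4
j=4: u_4=271/360 ∈ [3/4, 1) → index 5
j=5: u_5=331/360 ∈ [3/4, 1) → index 5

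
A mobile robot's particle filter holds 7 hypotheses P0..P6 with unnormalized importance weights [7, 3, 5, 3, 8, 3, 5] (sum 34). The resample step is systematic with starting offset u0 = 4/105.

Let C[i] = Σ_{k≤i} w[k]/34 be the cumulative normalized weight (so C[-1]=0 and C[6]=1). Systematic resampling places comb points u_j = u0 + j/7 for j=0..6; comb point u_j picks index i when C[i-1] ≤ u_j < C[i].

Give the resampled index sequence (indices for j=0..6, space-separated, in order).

0 0 2 3 4 4 6

C = [7/34, 5/17, 15/34, 9/17, 13/17, 29/34, 1]
j=0: u_0=4/105 ∈ [0, 7/34) → index 0
j=1: u_1=19/105 ∈ [0, 7/34) → index 0
j=2: u_2=34/105 ∈ [5/17, 15/34) → index 2
j=3: u_3=7/15 ∈ [15/34, 9/17) → index 3
j=4: u_4=64/105 ∈ [9/17, 13/17) → index 4
j=5: u_5=79/105 ∈ [9/17, 13/17) → index 4
j=6: u_6=94/105 ∈ [29/34, 1) → index 6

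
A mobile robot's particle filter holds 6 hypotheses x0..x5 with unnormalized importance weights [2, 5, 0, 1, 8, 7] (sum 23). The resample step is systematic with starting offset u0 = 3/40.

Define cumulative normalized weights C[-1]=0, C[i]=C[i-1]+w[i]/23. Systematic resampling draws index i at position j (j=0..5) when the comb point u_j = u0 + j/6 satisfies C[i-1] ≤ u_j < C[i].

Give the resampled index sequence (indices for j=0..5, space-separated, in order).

0 1 4 4 5 5

C = [2/23, 7/23, 7/23, 8/23, 16/23, 1]
j=0: u_0=3/40 ∈ [0, 2/23) → index 0
j=1: u_1=29/120 ∈ [2/23, 7/23) → index 1
j=2: u_2=49/120 ∈ [8/23, 16/23) → index 4
j=3: u_3=23/40 ∈ [8/23, 16/23) → index 4
j=4: u_4=89/120 ∈ [16/23, 1) → index 5
j=5: u_5=109/120 ∈ [16/23, 1) → index 5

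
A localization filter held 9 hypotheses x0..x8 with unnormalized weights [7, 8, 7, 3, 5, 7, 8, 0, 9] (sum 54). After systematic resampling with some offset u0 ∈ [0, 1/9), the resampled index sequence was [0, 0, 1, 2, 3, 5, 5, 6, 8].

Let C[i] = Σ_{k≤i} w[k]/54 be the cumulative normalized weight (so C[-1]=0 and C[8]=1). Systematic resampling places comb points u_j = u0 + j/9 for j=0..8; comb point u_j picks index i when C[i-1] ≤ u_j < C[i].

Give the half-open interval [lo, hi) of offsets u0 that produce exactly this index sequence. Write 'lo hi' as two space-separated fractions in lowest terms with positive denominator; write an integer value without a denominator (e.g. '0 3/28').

0 1/54

C = [7/54, 5/18, 11/27, 25/54, 5/9, 37/54, 5/6, 5/6, 1]
j=0 picked index 0: u0 ∈ [0, 7/54)
j=1 picked index 0: u0 ∈ [-1/9, 1/54)
j=2 picked index 1: u0 ∈ [-5/54, 1/18)
j=3 picked index 2: u0 ∈ [-1/18, 2/27)
j=4 picked index 3: u0 ∈ [-1/27, 1/54)
j=5 picked index 5: u0 ∈ [0, 7/54)
j=6 picked index 5: u0 ∈ [-1/9, 1/54)
j=7 picked index 6: u0 ∈ [-5/54, 1/18)
j=8 picked index 8: u0 ∈ [-1/18, 1/9)
intersection: [0, 1/54)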